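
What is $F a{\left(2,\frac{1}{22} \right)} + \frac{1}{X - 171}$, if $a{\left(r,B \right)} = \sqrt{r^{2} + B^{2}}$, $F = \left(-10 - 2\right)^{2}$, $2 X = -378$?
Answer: $- \frac{1}{360} + \frac{72 \sqrt{1937}}{11} \approx 288.07$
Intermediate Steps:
$X = -189$ ($X = \frac{1}{2} \left(-378\right) = -189$)
$F = 144$ ($F = \left(-12\right)^{2} = 144$)
$a{\left(r,B \right)} = \sqrt{B^{2} + r^{2}}$
$F a{\left(2,\frac{1}{22} \right)} + \frac{1}{X - 171} = 144 \sqrt{\left(\frac{1}{22}\right)^{2} + 2^{2}} + \frac{1}{-189 - 171} = 144 \sqrt{\left(\frac{1}{22}\right)^{2} + 4} + \frac{1}{-360} = 144 \sqrt{\frac{1}{484} + 4} - \frac{1}{360} = 144 \sqrt{\frac{1937}{484}} - \frac{1}{360} = 144 \frac{\sqrt{1937}}{22} - \frac{1}{360} = \frac{72 \sqrt{1937}}{11} - \frac{1}{360} = - \frac{1}{360} + \frac{72 \sqrt{1937}}{11}$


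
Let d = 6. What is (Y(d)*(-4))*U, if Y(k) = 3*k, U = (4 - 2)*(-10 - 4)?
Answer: 2016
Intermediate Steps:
U = -28 (U = 2*(-14) = -28)
(Y(d)*(-4))*U = ((3*6)*(-4))*(-28) = (18*(-4))*(-28) = -72*(-28) = 2016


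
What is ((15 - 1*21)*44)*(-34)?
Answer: 8976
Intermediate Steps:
((15 - 1*21)*44)*(-34) = ((15 - 21)*44)*(-34) = -6*44*(-34) = -264*(-34) = 8976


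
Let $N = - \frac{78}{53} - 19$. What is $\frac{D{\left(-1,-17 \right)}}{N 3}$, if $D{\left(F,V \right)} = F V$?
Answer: $- \frac{901}{3255} \approx -0.2768$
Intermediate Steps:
$N = - \frac{1085}{53}$ ($N = \left(-78\right) \frac{1}{53} - 19 = - \frac{78}{53} - 19 = - \frac{1085}{53} \approx -20.472$)
$\frac{D{\left(-1,-17 \right)}}{N 3} = \frac{\left(-1\right) \left(-17\right)}{\left(- \frac{1085}{53}\right) 3} = \frac{17}{- \frac{3255}{53}} = 17 \left(- \frac{53}{3255}\right) = - \frac{901}{3255}$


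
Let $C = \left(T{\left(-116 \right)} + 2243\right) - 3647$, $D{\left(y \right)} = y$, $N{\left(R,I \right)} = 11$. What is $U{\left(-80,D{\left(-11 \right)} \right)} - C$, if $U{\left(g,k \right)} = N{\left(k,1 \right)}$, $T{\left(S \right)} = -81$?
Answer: $1496$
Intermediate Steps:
$U{\left(g,k \right)} = 11$
$C = -1485$ ($C = \left(-81 + 2243\right) - 3647 = 2162 - 3647 = -1485$)
$U{\left(-80,D{\left(-11 \right)} \right)} - C = 11 - -1485 = 11 + 1485 = 1496$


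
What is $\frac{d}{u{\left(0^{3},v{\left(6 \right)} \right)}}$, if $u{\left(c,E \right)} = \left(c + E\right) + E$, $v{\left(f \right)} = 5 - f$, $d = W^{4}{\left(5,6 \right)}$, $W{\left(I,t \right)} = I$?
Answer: $- \frac{625}{2} \approx -312.5$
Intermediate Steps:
$d = 625$ ($d = 5^{4} = 625$)
$u{\left(c,E \right)} = c + 2 E$ ($u{\left(c,E \right)} = \left(E + c\right) + E = c + 2 E$)
$\frac{d}{u{\left(0^{3},v{\left(6 \right)} \right)}} = \frac{625}{0^{3} + 2 \left(5 - 6\right)} = \frac{625}{0 + 2 \left(5 - 6\right)} = \frac{625}{0 + 2 \left(-1\right)} = \frac{625}{0 - 2} = \frac{625}{-2} = 625 \left(- \frac{1}{2}\right) = - \frac{625}{2}$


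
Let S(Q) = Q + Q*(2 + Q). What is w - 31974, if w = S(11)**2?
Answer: -8258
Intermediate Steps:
w = 23716 (w = (11*(3 + 11))**2 = (11*14)**2 = 154**2 = 23716)
w - 31974 = 23716 - 31974 = -8258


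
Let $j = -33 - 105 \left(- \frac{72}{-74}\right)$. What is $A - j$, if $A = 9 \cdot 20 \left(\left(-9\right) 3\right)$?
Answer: $- \frac{174819}{37} \approx -4724.8$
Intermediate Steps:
$j = - \frac{5001}{37}$ ($j = -33 - 105 \left(\left(-72\right) \left(- \frac{1}{74}\right)\right) = -33 - \frac{3780}{37} = - \frac{5001}{37} \approx -135.16$)
$A = -4860$ ($A = 180 \left(-27\right) = -4860$)
$A - j = -4860 - - \frac{5001}{37} = -4860 + \frac{5001}{37} = - \frac{174819}{37}$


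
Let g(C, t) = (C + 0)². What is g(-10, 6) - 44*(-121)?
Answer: 5424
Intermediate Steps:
g(C, t) = C²
g(-10, 6) - 44*(-121) = (-10)² - 44*(-121) = 100 + 5324 = 5424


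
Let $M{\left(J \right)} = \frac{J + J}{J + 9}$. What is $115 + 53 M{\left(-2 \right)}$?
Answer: $\frac{593}{7} \approx 84.714$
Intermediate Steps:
$M{\left(J \right)} = \frac{2 J}{9 + J}$
$115 + 53 M{\left(-2 \right)} = 115 + 53 \cdot 2 \left(-2\right) \frac{1}{9 - 2} = 115 + 53 \cdot 2 \left(-2\right) \frac{1}{7} = 115 + 53 \left(- \frac{4}{7}\right) = 115 - \frac{212}{7} = \frac{593}{7}$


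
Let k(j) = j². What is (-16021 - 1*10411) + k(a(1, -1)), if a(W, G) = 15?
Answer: -26207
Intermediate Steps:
(-16021 - 1*10411) + k(a(1, -1)) = (-16021 - 1*10411) + 15² = (-16021 - 10411) + 225 = -26432 + 225 = -26207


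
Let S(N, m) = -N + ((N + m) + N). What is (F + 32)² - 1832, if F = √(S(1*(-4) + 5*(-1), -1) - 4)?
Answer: -822 + 64*I*√14 ≈ -822.0 + 239.47*I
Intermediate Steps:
S(N, m) = N + m (S(N, m) = -N + (m + 2*N) = N + m)
F = I*√14 (F = √(((1*(-4) + 5*(-1)) - 1) - 4) = √(((-4 - 5) - 1) - 4) = √((-9 - 1) - 4) = √(-10 - 4) = √(-14) = I*√14 ≈ 3.7417*I)
(F + 32)² - 1832 = (I*√14 + 32)² - 1832 = (32 + I*√14)² - 1832 = -1832 + (32 + I*√14)²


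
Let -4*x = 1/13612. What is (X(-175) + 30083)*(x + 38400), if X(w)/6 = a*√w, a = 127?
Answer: 62897632635517/54448 + 3982980094095*I*√7/27224 ≈ 1.1552e+9 + 3.8708e+8*I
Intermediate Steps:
x = -1/54448 (x = -¼/13612 = -¼*1/13612 = -1/54448 ≈ -1.8366e-5)
X(w) = 762*√w (X(w) = 6*(127*√w) = 762*√w)
(X(-175) + 30083)*(x + 38400) = (762*√(-175) + 30083)*(-1/54448 + 38400) = (762*(5*I*√7) + 30083)*(2090803199/54448) = (3810*I*√7 + 30083)*(2090803199/54448) = (30083 + 3810*I*√7)*(2090803199/54448) = 62897632635517/54448 + 3982980094095*I*√7/27224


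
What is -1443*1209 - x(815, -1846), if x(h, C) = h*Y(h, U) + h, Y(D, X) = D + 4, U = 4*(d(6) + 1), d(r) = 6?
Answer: -2412887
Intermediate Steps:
U = 28 (U = 4*(6 + 1) = 4*7 = 28)
Y(D, X) = 4 + D
x(h, C) = h + h*(4 + h) (x(h, C) = h*(4 + h) + h = h + h*(4 + h))
-1443*1209 - x(815, -1846) = -1443*1209 - 815*(5 + 815) = -1744587 - 815*820 = -1744587 - 1*668300 = -1744587 - 668300 = -2412887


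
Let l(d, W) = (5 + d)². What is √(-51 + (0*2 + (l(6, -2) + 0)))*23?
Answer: 23*√70 ≈ 192.43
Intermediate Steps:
√(-51 + (0*2 + (l(6, -2) + 0)))*23 = √(-51 + (0*2 + ((5 + 6)² + 0)))*23 = √(-51 + (0 + (11² + 0)))*23 = √(-51 + (0 + (121 + 0)))*23 = √(-51 + (0 + 121))*23 = √(-51 + 121)*23 = √70*23 = 23*√70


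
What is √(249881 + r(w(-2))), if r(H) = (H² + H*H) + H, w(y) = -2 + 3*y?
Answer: 53*√89 ≈ 500.00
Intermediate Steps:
r(H) = H + 2*H² (r(H) = (H² + H²) + H = 2*H² + H = H + 2*H²)
√(249881 + r(w(-2))) = √(249881 + (-2 + 3*(-2))*(1 + 2*(-2 + 3*(-2)))) = √(249881 + (-2 - 6)*(1 + 2*(-2 - 6))) = √(249881 - 8*(1 + 2*(-8))) = √(249881 - 8*(1 - 16)) = √(249881 - 8*(-15)) = √(249881 + 120) = √250001 = 53*√89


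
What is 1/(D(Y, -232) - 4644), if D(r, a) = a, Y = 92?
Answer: -1/4876 ≈ -0.00020509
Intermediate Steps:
1/(D(Y, -232) - 4644) = 1/(-232 - 4644) = 1/(-4876) = -1/4876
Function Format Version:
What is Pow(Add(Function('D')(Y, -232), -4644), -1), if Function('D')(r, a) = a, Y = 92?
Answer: Rational(-1, 4876) ≈ -0.00020509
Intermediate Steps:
Pow(Add(Function('D')(Y, -232), -4644), -1) = Pow(Add(-232, -4644), -1) = Pow(-4876, -1) = Rational(-1, 4876)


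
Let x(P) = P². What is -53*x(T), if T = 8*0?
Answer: 0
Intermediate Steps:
T = 0
-53*x(T) = -53*0² = -53*0 = 0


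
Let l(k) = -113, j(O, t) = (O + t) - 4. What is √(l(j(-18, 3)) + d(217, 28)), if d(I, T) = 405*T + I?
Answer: 2*√2861 ≈ 106.98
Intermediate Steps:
d(I, T) = I + 405*T
j(O, t) = -4 + O + t
√(l(j(-18, 3)) + d(217, 28)) = √(-113 + (217 + 405*28)) = √(-113 + (217 + 11340)) = √(-113 + 11557) = √11444 = 2*√2861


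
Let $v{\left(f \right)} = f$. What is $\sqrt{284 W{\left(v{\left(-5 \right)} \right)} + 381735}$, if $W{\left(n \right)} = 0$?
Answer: $3 \sqrt{42415} \approx 617.85$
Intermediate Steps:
$\sqrt{284 W{\left(v{\left(-5 \right)} \right)} + 381735} = \sqrt{284 \cdot 0 + 381735} = \sqrt{0 + 381735} = \sqrt{381735} = 3 \sqrt{42415}$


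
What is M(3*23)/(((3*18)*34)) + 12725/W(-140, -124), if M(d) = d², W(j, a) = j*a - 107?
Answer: 3907579/1173204 ≈ 3.3307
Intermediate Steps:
W(j, a) = -107 + a*j (W(j, a) = a*j - 107 = -107 + a*j)
M(3*23)/(((3*18)*34)) + 12725/W(-140, -124) = (3*23)²/(((3*18)*34)) + 12725/(-107 - 124*(-140)) = 69²/((54*34)) + 12725/(-107 + 17360) = 4761/1836 + 12725/17253 = 4761*(1/1836) + 12725*(1/17253) = 529/204 + 12725/17253 = 3907579/1173204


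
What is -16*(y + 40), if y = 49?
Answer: -1424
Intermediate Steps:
-16*(y + 40) = -16*(49 + 40) = -16*89 = -1424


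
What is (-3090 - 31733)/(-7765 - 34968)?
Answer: 34823/42733 ≈ 0.81490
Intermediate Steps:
(-3090 - 31733)/(-7765 - 34968) = -34823/(-42733) = -34823*(-1/42733) = 34823/42733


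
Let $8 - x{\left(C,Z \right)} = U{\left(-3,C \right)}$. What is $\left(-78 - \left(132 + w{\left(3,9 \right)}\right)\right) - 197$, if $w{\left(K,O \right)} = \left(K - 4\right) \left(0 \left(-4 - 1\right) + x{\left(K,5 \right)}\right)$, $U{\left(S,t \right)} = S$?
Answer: $-396$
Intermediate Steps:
$x{\left(C,Z \right)} = 11$ ($x{\left(C,Z \right)} = 8 - -3 = 8 + 3 = 11$)
$w{\left(K,O \right)} = -44 + 11 K$ ($w{\left(K,O \right)} = \left(K - 4\right) \left(0 \left(-4 - 1\right) + 11\right) = \left(-4 + K\right) \left(0 \left(-5\right) + 11\right) = \left(-4 + K\right) \left(0 + 11\right) = \left(-4 + K\right) 11 = -44 + 11 K$)
$\left(-78 - \left(132 + w{\left(3,9 \right)}\right)\right) - 197 = \left(-78 - \left(88 + 33\right)\right) - 197 = \left(-78 - 121\right) - 197 = -199 - 197 = -396$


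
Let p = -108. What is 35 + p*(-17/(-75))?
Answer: 263/25 ≈ 10.520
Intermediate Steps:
35 + p*(-17/(-75)) = 35 - (-1836)/(-75) = 35 - (-1836)*(-1)/75 = 35 - 108*17/75 = 35 - 612/25 = 263/25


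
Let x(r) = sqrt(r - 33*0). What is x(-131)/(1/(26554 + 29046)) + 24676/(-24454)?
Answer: -12338/12227 + 55600*I*sqrt(131) ≈ -1.0091 + 6.3637e+5*I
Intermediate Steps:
x(r) = sqrt(r) (x(r) = sqrt(r + 0) = sqrt(r))
x(-131)/(1/(26554 + 29046)) + 24676/(-24454) = sqrt(-131)/(1/(26554 + 29046)) + 24676/(-24454) = (I*sqrt(131))/(1/55600) + 24676*(-1/24454) = (I*sqrt(131))/(1/55600) - 12338/12227 = (I*sqrt(131))*55600 - 12338/12227 = 55600*I*sqrt(131) - 12338/12227 = -12338/12227 + 55600*I*sqrt(131)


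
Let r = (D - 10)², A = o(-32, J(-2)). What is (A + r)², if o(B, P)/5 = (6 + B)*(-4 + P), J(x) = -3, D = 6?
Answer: 857476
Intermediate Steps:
o(B, P) = 5*(-4 + P)*(6 + B) (o(B, P) = 5*((6 + B)*(-4 + P)) = 5*((-4 + P)*(6 + B)) = 5*(-4 + P)*(6 + B))
A = 910 (A = -120 - 20*(-32) + 30*(-3) + 5*(-32)*(-3) = -120 + 640 - 90 + 480 = 910)
r = 16 (r = (6 - 10)² = (-4)² = 16)
(A + r)² = (910 + 16)² = 926² = 857476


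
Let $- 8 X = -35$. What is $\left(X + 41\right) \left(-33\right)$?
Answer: $- \frac{11979}{8} \approx -1497.4$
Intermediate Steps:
$X = \frac{35}{8}$ ($X = \left(- \frac{1}{8}\right) \left(-35\right) = \frac{35}{8} \approx 4.375$)
$\left(X + 41\right) \left(-33\right) = \left(\frac{35}{8} + 41\right) \left(-33\right) = \frac{363}{8} \left(-33\right) = - \frac{11979}{8}$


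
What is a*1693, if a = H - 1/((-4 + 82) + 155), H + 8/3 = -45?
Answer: -56414146/699 ≈ -80707.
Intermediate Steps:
H = -143/3 (H = -8/3 - 45 = -143/3 ≈ -47.667)
a = -33322/699 (a = -143/3 - 1/((-4 + 82) + 155) = -143/3 - 1/(78 + 155) = -143/3 - 1/233 = -33322/699 ≈ -47.671)
a*1693 = -33322/699*1693 = -56414146/699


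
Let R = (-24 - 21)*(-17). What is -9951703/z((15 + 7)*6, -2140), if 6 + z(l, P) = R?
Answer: -9951703/759 ≈ -13112.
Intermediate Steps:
R = 765 (R = -45*(-17) = 765)
z(l, P) = 759 (z(l, P) = -6 + 765 = 759)
-9951703/z((15 + 7)*6, -2140) = -9951703/759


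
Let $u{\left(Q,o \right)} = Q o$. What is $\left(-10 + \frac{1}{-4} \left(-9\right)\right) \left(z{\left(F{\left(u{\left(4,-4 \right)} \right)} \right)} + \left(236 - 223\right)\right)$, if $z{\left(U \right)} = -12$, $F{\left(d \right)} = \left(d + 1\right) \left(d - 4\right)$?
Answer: $- \frac{31}{4} \approx -7.75$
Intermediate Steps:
$F{\left(d \right)} = \left(1 + d\right) \left(-4 + d\right)$
$\left(-10 + \frac{1}{-4} \left(-9\right)\right) \left(z{\left(F{\left(u{\left(4,-4 \right)} \right)} \right)} + \left(236 - 223\right)\right) = \left(-10 + \frac{1}{-4} \left(-9\right)\right) \left(-12 + \left(236 - 223\right)\right) = \left(-10 - - \frac{9}{4}\right) \left(-12 + \left(236 - 223\right)\right) = \left(-10 + \frac{9}{4}\right) \left(-12 + 13\right) = \left(- \frac{31}{4}\right) 1 = - \frac{31}{4}$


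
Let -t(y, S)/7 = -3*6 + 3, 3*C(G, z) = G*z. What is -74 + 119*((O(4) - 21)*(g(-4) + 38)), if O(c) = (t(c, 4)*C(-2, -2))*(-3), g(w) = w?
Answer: -1784360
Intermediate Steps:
C(G, z) = G*z/3 (C(G, z) = (G*z)/3 = G*z/3)
t(y, S) = 105 (t(y, S) = -7*(-3*6 + 3) = -7*(-18 + 3) = -7*(-15) = 105)
O(c) = -420 (O(c) = (105*((⅓)*(-2)*(-2)))*(-3) = (105*(4/3))*(-3) = 140*(-3) = -420)
-74 + 119*((O(4) - 21)*(g(-4) + 38)) = -74 + 119*((-420 - 21)*(-4 + 38)) = -74 + 119*(-441*34) = -74 + 119*(-14994) = -74 - 1784286 = -1784360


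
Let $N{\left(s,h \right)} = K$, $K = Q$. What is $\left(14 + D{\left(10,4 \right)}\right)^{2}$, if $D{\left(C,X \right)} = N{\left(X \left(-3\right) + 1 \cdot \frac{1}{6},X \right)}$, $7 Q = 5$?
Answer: $\frac{10609}{49} \approx 216.51$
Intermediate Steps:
$Q = \frac{5}{7}$ ($Q = \frac{1}{7} \cdot 5 = \frac{5}{7} \approx 0.71429$)
$K = \frac{5}{7} \approx 0.71429$
$N{\left(s,h \right)} = \frac{5}{7}$
$D{\left(C,X \right)} = \frac{5}{7}$
$\left(14 + D{\left(10,4 \right)}\right)^{2} = \left(14 + \frac{5}{7}\right)^{2} = \left(\frac{103}{7}\right)^{2} = \frac{10609}{49}$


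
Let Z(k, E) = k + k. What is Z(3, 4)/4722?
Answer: 1/787 ≈ 0.0012706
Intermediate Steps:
Z(k, E) = 2*k
Z(3, 4)/4722 = (2*3)/4722 = 6*(1/4722) = 1/787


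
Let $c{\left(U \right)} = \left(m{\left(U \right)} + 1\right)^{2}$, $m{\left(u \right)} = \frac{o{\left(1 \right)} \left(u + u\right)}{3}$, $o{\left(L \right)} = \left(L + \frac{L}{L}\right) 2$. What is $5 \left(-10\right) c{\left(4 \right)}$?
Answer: $- \frac{61250}{9} \approx -6805.6$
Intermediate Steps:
$o{\left(L \right)} = 2 + 2 L$ ($o{\left(L \right)} = \left(L + 1\right) 2 = \left(1 + L\right) 2 = 2 + 2 L$)
$m{\left(u \right)} = \frac{8 u}{3}$ ($m{\left(u \right)} = \frac{\left(2 + 2 \cdot 1\right) \left(u + u\right)}{3} = \left(2 + 2\right) 2 u \frac{1}{3} = 4 \cdot 2 u \frac{1}{3} = 8 u \frac{1}{3} = \frac{8 u}{3}$)
$c{\left(U \right)} = \left(1 + \frac{8 U}{3}\right)^{2}$ ($c{\left(U \right)} = \left(\frac{8 U}{3} + 1\right)^{2} = \left(1 + \frac{8 U}{3}\right)^{2}$)
$5 \left(-10\right) c{\left(4 \right)} = 5 \left(-10\right) \frac{\left(3 + 8 \cdot 4\right)^{2}}{9} = - 50 \frac{\left(3 + 32\right)^{2}}{9} = - 50 \frac{35^{2}}{9} = - 50 \cdot \frac{1}{9} \cdot 1225 = \left(-50\right) \frac{1225}{9} = - \frac{61250}{9}$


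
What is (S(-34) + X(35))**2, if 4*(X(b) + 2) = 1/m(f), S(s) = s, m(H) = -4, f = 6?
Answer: 332929/256 ≈ 1300.5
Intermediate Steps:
X(b) = -33/16 (X(b) = -2 + (1/4)/(-4) = -2 + (1/4)*(-1/4) = -2 - 1/16 = -33/16)
(S(-34) + X(35))**2 = (-34 - 33/16)**2 = (-577/16)**2 = 332929/256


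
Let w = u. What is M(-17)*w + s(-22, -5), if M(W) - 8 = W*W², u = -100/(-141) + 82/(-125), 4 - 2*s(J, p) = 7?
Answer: -616977/2350 ≈ -262.54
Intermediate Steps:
s(J, p) = -3/2 (s(J, p) = 2 - ½*7 = 2 - 7/2 = -3/2)
u = 938/17625 (u = -100*(-1/141) + 82*(-1/125) = 100/141 - 82/125 = 938/17625 ≈ 0.053220)
M(W) = 8 + W³ (M(W) = 8 + W*W² = 8 + W³)
w = 938/17625 ≈ 0.053220
M(-17)*w + s(-22, -5) = (8 + (-17)³)*(938/17625) - 3/2 = (8 - 4913)*(938/17625) - 3/2 = -4905*938/17625 - 3/2 = -306726/1175 - 3/2 = -616977/2350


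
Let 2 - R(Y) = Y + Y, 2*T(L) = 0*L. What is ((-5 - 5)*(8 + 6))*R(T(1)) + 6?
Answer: -274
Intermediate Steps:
T(L) = 0 (T(L) = (0*L)/2 = (½)*0 = 0)
R(Y) = 2 - 2*Y (R(Y) = 2 - (Y + Y) = 2 - 2*Y)
((-5 - 5)*(8 + 6))*R(T(1)) + 6 = ((-5 - 5)*(8 + 6))*(2 - 2*0) + 6 = (-10*14)*(2 + 0) + 6 = -140*2 + 6 = -280 + 6 = -274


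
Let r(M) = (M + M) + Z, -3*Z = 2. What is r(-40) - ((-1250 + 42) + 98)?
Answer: 3088/3 ≈ 1029.3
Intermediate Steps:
Z = -⅔ (Z = -⅓*2 = -⅔ ≈ -0.66667)
r(M) = -⅔ + 2*M (r(M) = (M + M) - ⅔ = 2*M - ⅔ = -⅔ + 2*M)
r(-40) - ((-1250 + 42) + 98) = (-⅔ + 2*(-40)) - ((-1250 + 42) + 98) = (-⅔ - 80) - (-1208 + 98) = -242/3 - 1*(-1110) = -242/3 + 1110 = 3088/3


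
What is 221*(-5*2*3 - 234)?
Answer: -58344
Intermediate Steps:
221*(-5*2*3 - 234) = 221*(-10*3 - 234) = 221*(-30 - 234) = 221*(-264) = -58344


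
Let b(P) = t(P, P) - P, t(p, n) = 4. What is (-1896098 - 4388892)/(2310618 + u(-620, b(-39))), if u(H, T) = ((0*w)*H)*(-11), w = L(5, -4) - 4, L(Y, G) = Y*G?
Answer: -3142495/1155309 ≈ -2.7200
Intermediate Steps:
L(Y, G) = G*Y
b(P) = 4 - P
w = -24 (w = -4*5 - 4 = -20 - 4 = -24)
u(H, T) = 0 (u(H, T) = ((0*(-24))*H)*(-11) = (0*H)*(-11) = 0*(-11) = 0)
(-1896098 - 4388892)/(2310618 + u(-620, b(-39))) = (-1896098 - 4388892)/(2310618 + 0) = -6284990/2310618 = -6284990*1/2310618 = -3142495/1155309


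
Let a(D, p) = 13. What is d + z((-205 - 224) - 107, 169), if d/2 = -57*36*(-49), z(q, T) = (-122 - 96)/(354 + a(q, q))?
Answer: 73802014/367 ≈ 2.0110e+5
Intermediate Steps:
z(q, T) = -218/367 (z(q, T) = (-122 - 96)/(354 + 13) = -218/367)
d = 201096 (d = 2*(-57*36*(-49)) = 2*(-2052*(-49)) = 2*100548 = 201096)
d + z((-205 - 224) - 107, 169) = 201096 - 218/367 = 73802014/367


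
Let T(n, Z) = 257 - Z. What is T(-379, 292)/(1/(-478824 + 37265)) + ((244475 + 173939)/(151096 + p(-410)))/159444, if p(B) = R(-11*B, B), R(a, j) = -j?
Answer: 186665820299089787/12078361332 ≈ 1.5455e+7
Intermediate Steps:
p(B) = -B
T(-379, 292)/(1/(-478824 + 37265)) + ((244475 + 173939)/(151096 + p(-410)))/159444 = (257 - 1*292)/(1/(-478824 + 37265)) + ((244475 + 173939)/(151096 - 1*(-410)))/159444 = (257 - 292)/(1/(-441559)) + (418414/(151096 + 410))*(1/159444) = -35/(-1/441559) + (418414/151506)*(1/159444) = -35*(-441559) + (418414*(1/151506))*(1/159444) = 15454565 + (209207/75753)*(1/159444) = 15454565 + 209207/12078361332 = 186665820299089787/12078361332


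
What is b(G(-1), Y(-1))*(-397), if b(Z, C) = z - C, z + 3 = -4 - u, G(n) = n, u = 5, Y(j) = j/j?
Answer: 5161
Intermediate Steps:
Y(j) = 1
z = -12 (z = -3 + (-4 - 1*5) = -3 + (-4 - 5) = -3 - 9 = -12)
b(Z, C) = -12 - C
b(G(-1), Y(-1))*(-397) = (-12 - 1*1)*(-397) = (-12 - 1)*(-397) = -13*(-397) = 5161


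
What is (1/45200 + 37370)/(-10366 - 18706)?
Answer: -1689124001/1314054400 ≈ -1.2854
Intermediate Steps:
(1/45200 + 37370)/(-10366 - 18706) = (1/45200 + 37370)/(-29072) = (1689124001/45200)*(-1/29072) = -1689124001/1314054400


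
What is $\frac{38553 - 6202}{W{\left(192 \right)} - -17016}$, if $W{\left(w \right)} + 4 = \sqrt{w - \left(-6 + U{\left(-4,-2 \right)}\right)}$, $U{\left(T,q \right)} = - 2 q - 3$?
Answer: $\frac{550355212}{289407947} - \frac{32351 \sqrt{197}}{289407947} \approx 1.9001$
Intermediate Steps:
$U{\left(T,q \right)} = -3 - 2 q$
$W{\left(w \right)} = -4 + \sqrt{5 + w}$ ($W{\left(w \right)} = -4 + \sqrt{w + \left(- (-3 - -4) + 6\right)} = -4 + \sqrt{w + \left(- (-3 + 4) + 6\right)} = -4 + \sqrt{w + \left(\left(-1\right) 1 + 6\right)} = -4 + \sqrt{w + \left(-1 + 6\right)} = -4 + \sqrt{w + 5} = -4 + \sqrt{5 + w}$)
$\frac{38553 - 6202}{W{\left(192 \right)} - -17016} = \frac{38553 - 6202}{\left(-4 + \sqrt{5 + 192}\right) - -17016} = \frac{32351}{\left(-4 + \sqrt{197}\right) + 17016} = \frac{32351}{17012 + \sqrt{197}}$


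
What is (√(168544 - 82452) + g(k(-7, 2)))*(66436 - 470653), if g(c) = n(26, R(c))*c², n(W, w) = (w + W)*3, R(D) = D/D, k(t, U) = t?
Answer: -1604337273 - 808434*√21523 ≈ -1.7229e+9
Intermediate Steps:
R(D) = 1
n(W, w) = 3*W + 3*w (n(W, w) = (W + w)*3 = 3*W + 3*w)
g(c) = 81*c² (g(c) = (3*26 + 3*1)*c² = (78 + 3)*c² = 81*c²)
(√(168544 - 82452) + g(k(-7, 2)))*(66436 - 470653) = (√(168544 - 82452) + 81*(-7)²)*(66436 - 470653) = (√86092 + 81*49)*(-404217) = (2*√21523 + 3969)*(-404217) = (3969 + 2*√21523)*(-404217) = -1604337273 - 808434*√21523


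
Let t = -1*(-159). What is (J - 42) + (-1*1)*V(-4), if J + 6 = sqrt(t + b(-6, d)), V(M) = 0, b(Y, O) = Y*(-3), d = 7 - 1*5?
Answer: -48 + sqrt(177) ≈ -34.696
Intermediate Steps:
d = 2 (d = 7 - 5 = 2)
b(Y, O) = -3*Y
t = 159
J = -6 + sqrt(177) (J = -6 + sqrt(159 - 3*(-6)) = -6 + sqrt(159 + 18) = -6 + sqrt(177) ≈ 7.3041)
(J - 42) + (-1*1)*V(-4) = ((-6 + sqrt(177)) - 42) - 1*1*0 = (-48 + sqrt(177)) - 1*0 = (-48 + sqrt(177)) + 0 = -48 + sqrt(177)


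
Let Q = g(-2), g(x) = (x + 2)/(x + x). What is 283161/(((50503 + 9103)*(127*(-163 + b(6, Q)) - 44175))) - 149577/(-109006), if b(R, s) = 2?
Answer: 288059318611899/209937867370796 ≈ 1.3721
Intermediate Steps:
g(x) = (2 + x)/(2*x) (g(x) = (2 + x)/((2*x)) = (2 + x)*(1/(2*x)) = (2 + x)/(2*x))
Q = 0 (Q = (1/2)*(2 - 2)/(-2) = (1/2)*(-1/2)*0 = 0)
283161/(((50503 + 9103)*(127*(-163 + b(6, Q)) - 44175))) - 149577/(-109006) = 283161/(((50503 + 9103)*(127*(-163 + 2) - 44175))) - 149577/(-109006) = 283161/((59606*(127*(-161) - 44175))) - 149577*(-1/109006) = 283161/((59606*(-20447 - 44175))) + 149577/109006 = 283161/((59606*(-64622))) + 149577/109006 = 283161/(-3851858932) + 149577/109006 = 283161*(-1/3851858932) + 149577/109006 = -283161/3851858932 + 149577/109006 = 288059318611899/209937867370796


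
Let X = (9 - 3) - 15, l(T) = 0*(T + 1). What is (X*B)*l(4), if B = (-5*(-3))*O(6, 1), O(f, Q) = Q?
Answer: 0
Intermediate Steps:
l(T) = 0 (l(T) = 0*(1 + T) = 0)
X = -9 (X = 6 - 15 = -9)
B = 15 (B = -5*(-3)*1 = 15*1 = 15)
(X*B)*l(4) = -9*15*0 = -135*0 = 0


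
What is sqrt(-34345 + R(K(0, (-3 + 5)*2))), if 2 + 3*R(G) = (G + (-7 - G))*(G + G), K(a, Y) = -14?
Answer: I*sqrt(308523)/3 ≈ 185.15*I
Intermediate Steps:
R(G) = -2/3 - 14*G/3 (R(G) = -2/3 + ((G + (-7 - G))*(G + G))/3 = -2/3 + (-14*G)/3 = -2/3 - 14*G/3)
sqrt(-34345 + R(K(0, (-3 + 5)*2))) = sqrt(-34345 + (-2/3 - 14/3*(-14))) = sqrt(-34345 + (-2/3 + 196/3)) = sqrt(-34345 + 194/3) = sqrt(-102841/3) = I*sqrt(308523)/3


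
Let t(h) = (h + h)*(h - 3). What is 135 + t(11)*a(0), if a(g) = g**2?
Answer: 135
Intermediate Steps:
t(h) = 2*h*(-3 + h) (t(h) = (2*h)*(-3 + h) = 2*h*(-3 + h))
135 + t(11)*a(0) = 135 + (2*11*(-3 + 11))*0**2 = 135 + (2*11*8)*0 = 135 + 176*0 = 135 + 0 = 135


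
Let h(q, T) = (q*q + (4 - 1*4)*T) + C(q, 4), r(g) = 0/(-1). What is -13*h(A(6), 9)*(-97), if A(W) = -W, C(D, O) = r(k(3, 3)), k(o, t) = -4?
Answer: 45396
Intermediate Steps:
r(g) = 0 (r(g) = 0*(-1) = 0)
C(D, O) = 0
h(q, T) = q² (h(q, T) = (q*q + (4 - 1*4)*T) + 0 = (q² + (4 - 4)*T) + 0 = (q² + 0*T) + 0 = (q² + 0) + 0 = q² + 0 = q²)
-13*h(A(6), 9)*(-97) = -13*(-1*6)²*(-97) = -13*(-6)²*(-97) = -13*36*(-97) = -468*(-97) = 45396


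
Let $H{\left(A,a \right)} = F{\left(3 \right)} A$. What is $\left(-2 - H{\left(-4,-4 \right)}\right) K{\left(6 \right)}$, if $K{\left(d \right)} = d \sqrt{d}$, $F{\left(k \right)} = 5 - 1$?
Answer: $84 \sqrt{6} \approx 205.76$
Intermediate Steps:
$F{\left(k \right)} = 4$ ($F{\left(k \right)} = 5 - 1 = 4$)
$K{\left(d \right)} = d^{\frac{3}{2}}$
$H{\left(A,a \right)} = 4 A$
$\left(-2 - H{\left(-4,-4 \right)}\right) K{\left(6 \right)} = \left(-2 - 4 \left(-4\right)\right) 6^{\frac{3}{2}} = \left(-2 - -16\right) 6 \sqrt{6} = \left(-2 + 16\right) 6 \sqrt{6} = 14 \cdot 6 \sqrt{6} = 84 \sqrt{6}$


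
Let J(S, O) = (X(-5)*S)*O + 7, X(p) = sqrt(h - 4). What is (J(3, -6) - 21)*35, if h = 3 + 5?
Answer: -1750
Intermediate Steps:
h = 8
X(p) = 2 (X(p) = sqrt(8 - 4) = sqrt(4) = 2)
J(S, O) = 7 + 2*O*S (J(S, O) = (2*S)*O + 7 = 2*O*S + 7 = 7 + 2*O*S)
(J(3, -6) - 21)*35 = ((7 + 2*(-6)*3) - 21)*35 = ((7 - 36) - 21)*35 = (-29 - 21)*35 = -50*35 = -1750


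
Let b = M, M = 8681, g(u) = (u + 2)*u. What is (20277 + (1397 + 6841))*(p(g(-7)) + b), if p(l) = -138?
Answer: 243603645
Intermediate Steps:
g(u) = u*(2 + u) (g(u) = (2 + u)*u = u*(2 + u))
b = 8681
(20277 + (1397 + 6841))*(p(g(-7)) + b) = (20277 + (1397 + 6841))*(-138 + 8681) = (20277 + 8238)*8543 = 28515*8543 = 243603645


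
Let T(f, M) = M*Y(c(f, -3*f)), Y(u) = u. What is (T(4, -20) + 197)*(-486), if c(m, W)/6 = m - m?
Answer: -95742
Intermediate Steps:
c(m, W) = 0 (c(m, W) = 6*(m - m) = 6*0 = 0)
T(f, M) = 0 (T(f, M) = M*0 = 0)
(T(4, -20) + 197)*(-486) = (0 + 197)*(-486) = 197*(-486) = -95742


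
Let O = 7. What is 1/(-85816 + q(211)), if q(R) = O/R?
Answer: -211/18107169 ≈ -1.1653e-5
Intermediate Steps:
q(R) = 7/R
1/(-85816 + q(211)) = 1/(-85816 + 7/211) = 1/(-18107169/211) = -211/18107169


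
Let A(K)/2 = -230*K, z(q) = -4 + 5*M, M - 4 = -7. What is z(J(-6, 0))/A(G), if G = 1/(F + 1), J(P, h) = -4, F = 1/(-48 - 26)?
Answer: 1387/34040 ≈ 0.040746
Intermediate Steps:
F = -1/74 (F = 1/(-74) = -1/74 ≈ -0.013514)
M = -3 (M = 4 - 7 = -3)
z(q) = -19 (z(q) = -4 + 5*(-3) = -4 - 15 = -19)
G = 74/73 (G = 1/(-1/74 + 1) = 1/(73/74) = 74/73 ≈ 1.0137)
A(K) = -460*K (A(K) = 2*(-230*K) = -460*K)
z(J(-6, 0))/A(G) = -19/((-460*74/73)) = -19/(-34040/73) = -19*(-73/34040) = 1387/34040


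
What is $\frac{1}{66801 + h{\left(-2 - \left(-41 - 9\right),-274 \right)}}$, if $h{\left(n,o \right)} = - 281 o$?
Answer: $\frac{1}{143795} \approx 6.9543 \cdot 10^{-6}$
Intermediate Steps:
$\frac{1}{66801 + h{\left(-2 - \left(-41 - 9\right),-274 \right)}} = \frac{1}{66801 - -76994} = \frac{1}{66801 + 76994} = \frac{1}{143795}$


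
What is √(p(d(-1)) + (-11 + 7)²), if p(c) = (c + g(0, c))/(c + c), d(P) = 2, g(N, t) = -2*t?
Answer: √62/2 ≈ 3.9370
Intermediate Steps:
p(c) = -½ (p(c) = (c - 2*c)/(c + c) = (-c)/((2*c)) = (-c)*(1/(2*c)) = -½)
√(p(d(-1)) + (-11 + 7)²) = √(-½ + (-11 + 7)²) = √(-½ + (-4)²) = √(-½ + 16) = √(31/2) = √62/2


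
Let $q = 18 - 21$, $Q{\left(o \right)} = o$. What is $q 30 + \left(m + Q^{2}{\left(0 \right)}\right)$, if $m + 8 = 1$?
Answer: $-97$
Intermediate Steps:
$m = -7$ ($m = -8 + 1 = -7$)
$q = -3$
$q 30 + \left(m + Q^{2}{\left(0 \right)}\right) = \left(-3\right) 30 - \left(7 - 0^{2}\right) = -90 + \left(-7 + 0\right) = -90 - 7 = -97$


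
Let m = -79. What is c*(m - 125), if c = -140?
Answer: 28560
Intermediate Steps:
c*(m - 125) = -140*(-79 - 125) = -140*(-204) = 28560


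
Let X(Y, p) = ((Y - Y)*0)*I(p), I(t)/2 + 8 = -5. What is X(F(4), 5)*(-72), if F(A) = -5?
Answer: 0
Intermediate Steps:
I(t) = -26 (I(t) = -16 + 2*(-5) = -16 - 10 = -26)
X(Y, p) = 0 (X(Y, p) = ((Y - Y)*0)*(-26) = (0*0)*(-26) = 0*(-26) = 0)
X(F(4), 5)*(-72) = 0*(-72) = 0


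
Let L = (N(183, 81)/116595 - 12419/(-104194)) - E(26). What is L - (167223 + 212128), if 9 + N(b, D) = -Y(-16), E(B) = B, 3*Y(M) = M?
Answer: -13826579461931549/36445498290 ≈ -3.7938e+5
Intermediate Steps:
Y(M) = M/3
N(b, D) = -11/3 (N(b, D) = -9 - (-16)/3 = -9 - 1*(-16/3) = -9 + 16/3 = -11/3)
L = -943240121759/36445498290 (L = (-11/3/116595 - 12419/(-104194)) - 1*26 = (-11/3*1/116595 - 12419*(-1/104194)) - 26 = (-11/349785 + 12419/104194) - 26 = 4342833781/36445498290 - 26 = -943240121759/36445498290 ≈ -25.881)
L - (167223 + 212128) = -943240121759/36445498290 - (167223 + 212128) = -943240121759/36445498290 - 1*379351 = -943240121759/36445498290 - 379351 = -13826579461931549/36445498290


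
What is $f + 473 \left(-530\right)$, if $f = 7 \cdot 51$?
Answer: $-250333$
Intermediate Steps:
$f = 357$
$f + 473 \left(-530\right) = 357 + 473 \left(-530\right) = 357 - 250690 = -250333$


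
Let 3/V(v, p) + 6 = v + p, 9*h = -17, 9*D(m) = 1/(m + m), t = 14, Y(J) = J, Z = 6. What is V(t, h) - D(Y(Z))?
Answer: 2861/5940 ≈ 0.48165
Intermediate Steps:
D(m) = 1/(18*m) (D(m) = 1/(9*(m + m)) = 1/(9*((2*m))) = (1/(2*m))/9 = 1/(18*m))
h = -17/9 (h = (⅑)*(-17) = -17/9 ≈ -1.8889)
V(v, p) = 3/(-6 + p + v) (V(v, p) = 3/(-6 + (v + p)) = 3/(-6 + (p + v)) = 3/(-6 + p + v))
V(t, h) - D(Y(Z)) = 3/(-6 - 17/9 + 14) - 1/(18*6) = 3/(55/9) - 1/(18*6) = 3*(9/55) - 1*1/108 = 27/55 - 1/108 = 2861/5940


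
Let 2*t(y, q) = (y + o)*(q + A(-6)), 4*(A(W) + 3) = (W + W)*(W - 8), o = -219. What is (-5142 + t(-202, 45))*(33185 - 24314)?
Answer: -202471704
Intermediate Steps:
A(W) = -3 + W*(-8 + W)/2 (A(W) = -3 + ((W + W)*(W - 8))/4 = -3 + ((2*W)*(-8 + W))/4 = -3 + (2*W*(-8 + W))/4 = -3 + W*(-8 + W)/2)
t(y, q) = (-219 + y)*(39 + q)/2 (t(y, q) = ((y - 219)*(q + (-3 + (½)*(-6)² - 4*(-6))))/2 = ((-219 + y)*(q + (-3 + (½)*36 + 24)))/2 = ((-219 + y)*(q + (-3 + 18 + 24)))/2 = ((-219 + y)*(q + 39))/2 = ((-219 + y)*(39 + q))/2 = (-219 + y)*(39 + q)/2)
(-5142 + t(-202, 45))*(33185 - 24314) = (-5142 + (-8541/2 - 219/2*45 + (39/2)*(-202) + (½)*45*(-202)))*(33185 - 24314) = (-5142 + (-8541/2 - 9855/2 - 3939 - 4545))*8871 = (-5142 - 17682)*8871 = -22824*8871 = -202471704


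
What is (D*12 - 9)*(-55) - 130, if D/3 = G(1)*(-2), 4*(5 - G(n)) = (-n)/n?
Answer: 21155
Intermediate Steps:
G(n) = 21/4 (G(n) = 5 - (-n)/(4*n) = 5 - ¼*(-1) = 5 + ¼ = 21/4)
D = -63/2 (D = 3*((21/4)*(-2)) = 3*(-21/2) = -63/2 ≈ -31.500)
(D*12 - 9)*(-55) - 130 = (-63/2*12 - 9)*(-55) - 130 = (-378 - 9)*(-55) - 130 = -387*(-55) - 130 = 21285 - 130 = 21155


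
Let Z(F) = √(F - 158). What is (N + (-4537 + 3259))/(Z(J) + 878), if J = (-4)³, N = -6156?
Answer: -466218/55079 + 531*I*√222/55079 ≈ -8.4645 + 0.14364*I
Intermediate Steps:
J = -64
Z(F) = √(-158 + F)
(N + (-4537 + 3259))/(Z(J) + 878) = (-6156 + (-4537 + 3259))/(√(-158 - 64) + 878) = (-6156 - 1278)/(√(-222) + 878) = -7434/(I*√222 + 878) = -7434/(878 + I*√222)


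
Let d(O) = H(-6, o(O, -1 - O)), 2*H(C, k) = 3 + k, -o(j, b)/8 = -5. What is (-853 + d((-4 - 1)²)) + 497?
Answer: -669/2 ≈ -334.50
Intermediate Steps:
o(j, b) = 40 (o(j, b) = -8*(-5) = 40)
H(C, k) = 3/2 + k/2 (H(C, k) = (3 + k)/2 = 3/2 + k/2)
d(O) = 43/2 (d(O) = 3/2 + (½)*40 = 3/2 + 20 = 43/2)
(-853 + d((-4 - 1)²)) + 497 = (-853 + 43/2) + 497 = -1663/2 + 497 = -669/2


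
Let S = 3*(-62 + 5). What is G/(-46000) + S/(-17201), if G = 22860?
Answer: -19267443/39562300 ≈ -0.48702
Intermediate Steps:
S = -171 (S = 3*(-57) = -171)
G/(-46000) + S/(-17201) = 22860/(-46000) - 171/(-17201) = 22860*(-1/46000) - 171*(-1/17201) = -1143/2300 + 171/17201 = -19267443/39562300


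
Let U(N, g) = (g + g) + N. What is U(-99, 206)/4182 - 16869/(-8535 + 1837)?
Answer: 1068274/411927 ≈ 2.5934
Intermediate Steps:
U(N, g) = N + 2*g (U(N, g) = 2*g + N = N + 2*g)
U(-99, 206)/4182 - 16869/(-8535 + 1837) = (-99 + 2*206)/4182 - 16869/(-8535 + 1837) = (-99 + 412)*(1/4182) - 16869/(-6698) = 313*(1/4182) - 16869*(-1/6698) = 313/4182 + 16869/6698 = 1068274/411927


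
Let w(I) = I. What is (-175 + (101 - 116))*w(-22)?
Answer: 4180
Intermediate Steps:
(-175 + (101 - 116))*w(-22) = (-175 + (101 - 116))*(-22) = (-175 - 15)*(-22) = -190*(-22) = 4180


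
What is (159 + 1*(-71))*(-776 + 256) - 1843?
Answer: -47603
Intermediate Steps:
(159 + 1*(-71))*(-776 + 256) - 1843 = (159 - 71)*(-520) - 1843 = 88*(-520) - 1843 = -45760 - 1843 = -47603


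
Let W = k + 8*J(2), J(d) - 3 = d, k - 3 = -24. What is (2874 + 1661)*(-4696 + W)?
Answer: -21210195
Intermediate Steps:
k = -21 (k = 3 - 24 = -21)
J(d) = 3 + d
W = 19 (W = -21 + 8*(3 + 2) = -21 + 8*5 = -21 + 40 = 19)
(2874 + 1661)*(-4696 + W) = (2874 + 1661)*(-4696 + 19) = 4535*(-4677) = -21210195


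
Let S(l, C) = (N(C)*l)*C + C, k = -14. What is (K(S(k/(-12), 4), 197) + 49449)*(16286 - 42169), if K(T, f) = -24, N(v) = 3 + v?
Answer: -1279267275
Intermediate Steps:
S(l, C) = C + C*l*(3 + C) (S(l, C) = ((3 + C)*l)*C + C = (l*(3 + C))*C + C = C*l*(3 + C) + C = C + C*l*(3 + C))
(K(S(k/(-12), 4), 197) + 49449)*(16286 - 42169) = (-24 + 49449)*(16286 - 42169) = 49425*(-25883) = -1279267275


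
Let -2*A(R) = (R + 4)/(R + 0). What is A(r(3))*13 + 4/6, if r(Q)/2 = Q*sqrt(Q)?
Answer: -35/6 - 13*sqrt(3)/9 ≈ -8.3352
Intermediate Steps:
r(Q) = 2*Q**(3/2) (r(Q) = 2*(Q*sqrt(Q)) = 2*Q**(3/2))
A(R) = -(4 + R)/(2*R) (A(R) = -(R + 4)/(2*(R + 0)) = -(4 + R)/(2*R))
A(r(3))*13 + 4/6 = ((-4 - 2*3**(3/2))/(2*((2*3**(3/2)))))*13 + 4/6 = ((-4 - 2*3*sqrt(3))/(2*((2*(3*sqrt(3))))))*13 + 4*(1/6) = ((-4 - 6*sqrt(3))/(2*((6*sqrt(3)))))*13 + 2/3 = ((sqrt(3)/18)*(-4 - 6*sqrt(3))/2)*13 + 2/3 = (sqrt(3)*(-4 - 6*sqrt(3))/36)*13 + 2/3 = 13*sqrt(3)*(-4 - 6*sqrt(3))/36 + 2/3 = 2/3 + 13*sqrt(3)*(-4 - 6*sqrt(3))/36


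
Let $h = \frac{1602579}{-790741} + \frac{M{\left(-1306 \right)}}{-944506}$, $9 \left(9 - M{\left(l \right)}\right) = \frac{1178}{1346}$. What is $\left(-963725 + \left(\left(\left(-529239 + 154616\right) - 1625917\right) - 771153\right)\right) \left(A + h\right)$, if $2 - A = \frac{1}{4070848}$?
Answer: $\frac{458991352056244704244855877}{4603852994902085290464} \approx 99697.0$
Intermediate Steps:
$M{\left(l \right)} = \frac{53924}{6057}$ ($M{\left(l \right)} = 9 - \frac{1178 \cdot \frac{1}{1346}}{9} = 9 - \frac{589}{6057} = \frac{53924}{6057}$)
$h = - \frac{4584096659088601}{2261864355977961}$ ($h = \frac{1602579}{-790741} + \frac{53924}{6057 \left(-944506\right)} = 1602579 \left(- \frac{1}{790741}\right) + \frac{53924}{6057} \left(- \frac{1}{944506}\right) = - \frac{1602579}{790741} - \frac{26962}{2860436421} = - \frac{4584096659088601}{2261864355977961} \approx -2.0267$)
$A = \frac{8141695}{4070848}$ ($A = 2 - \frac{1}{4070848} = \frac{8141695}{4070848} \approx 2.0$)
$\left(-963725 + \left(\left(\left(-529239 + 154616\right) - 1625917\right) - 771153\right)\right) \left(A + h\right) = \left(-963725 + \left(\left(\left(-529239 + 154616\right) - 1625917\right) - 771153\right)\right) \left(\frac{8141695}{4070848} - \frac{4584096659088601}{2261864355977961}\right) = \left(-963725 - 2771693\right) \left(- \frac{245750998713528019753}{9207705989804170580928}\right) = \left(-3735418\right) \left(- \frac{245750998713528019753}{9207705989804170580928}\right) = \frac{458991352056244704244855877}{4603852994902085290464}$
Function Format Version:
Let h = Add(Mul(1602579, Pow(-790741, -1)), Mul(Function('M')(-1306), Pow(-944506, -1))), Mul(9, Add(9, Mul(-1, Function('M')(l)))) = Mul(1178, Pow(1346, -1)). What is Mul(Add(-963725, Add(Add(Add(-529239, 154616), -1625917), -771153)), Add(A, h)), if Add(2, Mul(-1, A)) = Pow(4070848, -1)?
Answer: Rational(458991352056244704244855877, 4603852994902085290464) ≈ 99697.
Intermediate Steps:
Function('M')(l) = Rational(53924, 6057) (Function('M')(l) = Add(9, Mul(Rational(-1, 9), Mul(1178, Pow(1346, -1)))) = Add(9, Mul(Rational(-1, 9), Mul(1178, Rational(1, 1346)))) = Add(9, Mul(Rational(-1, 9), Rational(589, 673))) = Add(9, Rational(-589, 6057)) = Rational(53924, 6057))
h = Rational(-4584096659088601, 2261864355977961) (h = Add(Mul(1602579, Pow(-790741, -1)), Mul(Rational(53924, 6057), Pow(-944506, -1))) = Add(Mul(1602579, Rational(-1, 790741)), Mul(Rational(53924, 6057), Rational(-1, 944506))) = Add(Rational(-1602579, 790741), Rational(-26962, 2860436421)) = Rational(-4584096659088601, 2261864355977961) ≈ -2.0267)
A = Rational(8141695, 4070848) (A = Add(2, Mul(-1, Pow(4070848, -1))) = Add(2, Mul(-1, Rational(1, 4070848))) = Add(2, Rational(-1, 4070848)) = Rational(8141695, 4070848) ≈ 2.0000)
Mul(Add(-963725, Add(Add(Add(-529239, 154616), -1625917), -771153)), Add(A, h)) = Mul(Add(-963725, Add(Add(Add(-529239, 154616), -1625917), -771153)), Add(Rational(8141695, 4070848), Rational(-4584096659088601, 2261864355977961))) = Mul(Add(-963725, Add(Add(-374623, -1625917), -771153)), Rational(-245750998713528019753, 9207705989804170580928)) = Mul(Add(-963725, Add(-2000540, -771153)), Rational(-245750998713528019753, 9207705989804170580928)) = Mul(Add(-963725, -2771693), Rational(-245750998713528019753, 9207705989804170580928)) = Mul(-3735418, Rational(-245750998713528019753, 9207705989804170580928)) = Rational(458991352056244704244855877, 4603852994902085290464)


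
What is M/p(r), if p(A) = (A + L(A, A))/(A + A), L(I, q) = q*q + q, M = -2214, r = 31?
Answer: -1476/11 ≈ -134.18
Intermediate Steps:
L(I, q) = q + q² (L(I, q) = q² + q = q + q²)
p(A) = (A + A*(1 + A))/(2*A) (p(A) = (A + A*(1 + A))/(A + A) = (A + A*(1 + A))/((2*A)) = (A + A*(1 + A))*(1/(2*A)) = (A + A*(1 + A))/(2*A))
M/p(r) = -2214/(1 + (½)*31) = -2214/(1 + 31/2) = -2214/33/2 = -2214*2/33 = -1476/11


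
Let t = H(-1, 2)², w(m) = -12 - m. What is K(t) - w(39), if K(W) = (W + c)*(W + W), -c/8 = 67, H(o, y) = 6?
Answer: -35949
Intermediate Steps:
c = -536 (c = -8*67 = -536)
t = 36 (t = 6² = 36)
K(W) = 2*W*(-536 + W) (K(W) = (W - 536)*(W + W) = (-536 + W)*(2*W) = 2*W*(-536 + W))
K(t) - w(39) = 2*36*(-536 + 36) - (-12 - 1*39) = 2*36*(-500) - (-12 - 39) = -36000 - 1*(-51) = -36000 + 51 = -35949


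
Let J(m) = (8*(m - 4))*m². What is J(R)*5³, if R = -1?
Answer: -5000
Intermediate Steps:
J(m) = m²*(-32 + 8*m) (J(m) = (8*(-4 + m))*m² = (-32 + 8*m)*m² = m²*(-32 + 8*m))
J(R)*5³ = (8*(-1)²*(-4 - 1))*5³ = (8*1*(-5))*125 = -40*125 = -5000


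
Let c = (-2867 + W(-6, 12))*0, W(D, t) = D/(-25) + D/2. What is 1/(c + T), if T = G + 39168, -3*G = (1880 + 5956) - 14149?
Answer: 3/123817 ≈ 2.4229e-5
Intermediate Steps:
G = 6313/3 (G = -((1880 + 5956) - 14149)/3 = -(7836 - 14149)/3 = -⅓*(-6313) = 6313/3 ≈ 2104.3)
W(D, t) = 23*D/50 (W(D, t) = D*(-1/25) + D*(½) = -D/25 + D/2 = 23*D/50)
T = 123817/3 (T = 6313/3 + 39168 = 123817/3 ≈ 41272.)
c = 0 (c = (-2867 + (23/50)*(-6))*0 = (-2867 - 69/25)*0 = -71744/25*0 = 0)
1/(c + T) = 1/(0 + 123817/3) = 1/(123817/3) = 3/123817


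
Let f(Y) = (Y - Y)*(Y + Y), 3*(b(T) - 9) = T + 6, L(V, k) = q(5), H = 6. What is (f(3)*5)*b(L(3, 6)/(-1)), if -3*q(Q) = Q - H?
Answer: 0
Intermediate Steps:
q(Q) = 2 - Q/3 (q(Q) = -(Q - 1*6)/3 = -(Q - 6)/3 = -(-6 + Q)/3 = 2 - Q/3)
L(V, k) = ⅓ (L(V, k) = 2 - ⅓*5 = 2 - 5/3 = ⅓)
b(T) = 11 + T/3 (b(T) = 9 + (T + 6)/3 = 9 + (6 + T)/3 = 9 + (2 + T/3) = 11 + T/3)
f(Y) = 0 (f(Y) = 0*(2*Y) = 0)
(f(3)*5)*b(L(3, 6)/(-1)) = (0*5)*(11 + ((⅓)/(-1))/3) = 0*(11 + ((⅓)*(-1))/3) = 0*(11 + (⅓)*(-⅓)) = 0*(11 - ⅑) = 0*(98/9) = 0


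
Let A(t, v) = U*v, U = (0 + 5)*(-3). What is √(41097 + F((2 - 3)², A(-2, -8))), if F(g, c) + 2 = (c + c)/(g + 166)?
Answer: √1146138535/167 ≈ 202.72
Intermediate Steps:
U = -15 (U = 5*(-3) = -15)
A(t, v) = -15*v
F(g, c) = -2 + 2*c/(166 + g) (F(g, c) = -2 + (c + c)/(g + 166) = -2 + (2*c)/(166 + g) = -2 + 2*c/(166 + g))
√(41097 + F((2 - 3)², A(-2, -8))) = √(41097 + 2*(-166 - 15*(-8) - (2 - 3)²)/(166 + (2 - 3)²)) = √(41097 + 2*(-166 + 120 - 1*(-1)²)/(166 + (-1)²)) = √(41097 + 2*(-166 + 120 - 1*1)/(166 + 1)) = √(41097 + 2*(-166 + 120 - 1)/167) = √(41097 + 2*(1/167)*(-47)) = √(41097 - 94/167) = √(6863105/167) = √1146138535/167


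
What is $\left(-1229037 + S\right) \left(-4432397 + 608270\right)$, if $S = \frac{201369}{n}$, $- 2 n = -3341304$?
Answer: $\frac{290816773969187255}{61876} \approx 4.7 \cdot 10^{12}$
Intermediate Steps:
$n = 1670652$ ($n = \left(- \frac{1}{2}\right) \left(-3341304\right) = 1670652$)
$S = \frac{67123}{556884}$ ($S = \frac{201369}{1670652} = 201369 \cdot \frac{1}{1670652} = \frac{67123}{556884} \approx 0.12053$)
$\left(-1229037 + S\right) \left(-4432397 + 608270\right) = \left(-1229037 + \frac{67123}{556884}\right) \left(-4432397 + 608270\right) = \left(- \frac{684430973585}{556884}\right) \left(-3824127\right) = \frac{290816773969187255}{61876}$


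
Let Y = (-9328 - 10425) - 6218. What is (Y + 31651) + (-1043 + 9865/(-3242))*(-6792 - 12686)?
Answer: 33036795549/1621 ≈ 2.0381e+7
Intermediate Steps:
Y = -25971 (Y = -19753 - 6218 = -25971)
(Y + 31651) + (-1043 + 9865/(-3242))*(-6792 - 12686) = (-25971 + 31651) + (-1043 + 9865/(-3242))*(-6792 - 12686) = 5680 + (-1043 + 9865*(-1/3242))*(-19478) = 5680 + (-1043 - 9865/3242)*(-19478) = 5680 - 3391271/3242*(-19478) = 5680 + 33027588269/1621 = 33036795549/1621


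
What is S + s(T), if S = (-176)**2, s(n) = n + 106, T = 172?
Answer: 31254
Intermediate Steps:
s(n) = 106 + n
S = 30976
S + s(T) = 30976 + (106 + 172) = 30976 + 278 = 31254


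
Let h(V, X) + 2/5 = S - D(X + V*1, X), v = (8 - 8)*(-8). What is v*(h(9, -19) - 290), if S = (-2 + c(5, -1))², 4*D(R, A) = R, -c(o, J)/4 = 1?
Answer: 0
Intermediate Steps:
c(o, J) = -4 (c(o, J) = -4*1 = -4)
D(R, A) = R/4
v = 0 (v = 0*(-8) = 0)
S = 36 (S = (-2 - 4)² = (-6)² = 36)
h(V, X) = 178/5 - V/4 - X/4 (h(V, X) = -⅖ + (36 - (X + V*1)/4) = -⅖ + (36 - (X + V)/4) = -⅖ + (36 - (V + X)/4) = -⅖ + (36 - (V/4 + X/4)) = -⅖ + (36 + (-V/4 - X/4)) = -⅖ + (36 - V/4 - X/4) = 178/5 - V/4 - X/4)
v*(h(9, -19) - 290) = 0*((178/5 - ¼*9 - ¼*(-19)) - 290) = 0*((178/5 - 9/4 + 19/4) - 290) = 0*(381/10 - 290) = 0*(-2519/10) = 0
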